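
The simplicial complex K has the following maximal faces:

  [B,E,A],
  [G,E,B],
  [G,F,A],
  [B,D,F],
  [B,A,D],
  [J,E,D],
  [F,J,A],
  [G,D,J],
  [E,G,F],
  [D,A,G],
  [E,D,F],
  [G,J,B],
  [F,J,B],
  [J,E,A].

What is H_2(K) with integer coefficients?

H_2 = Z.

Order the vertices as A < B < D < E < F < G < J. Listing each simplex with vertices in this order, K has dimension 2 with simplices:

  0-simplices (7): A, B, D, E, F, G, J
  1-simplices (21): AB, AD, AE, AF, AG, AJ, BD, BE, BF, BG, BJ, DE, DF, DG, DJ, EF, EG, EJ, FG, FJ, GJ
  2-simplices (14): ABD, ABE, ADG, AEJ, AFG, AFJ, BDF, BEG, BFJ, BGJ, DEF, DEJ, DGJ, EFG

giving chain groups C_0 ≅ Z^7, C_1 ≅ Z^21, C_2 ≅ Z^14.

The boundary map ∂_1: C_1 → C_0 maps an edge to its endpoints' difference, ∂[p,q] = q − p. For instance
  ∂BG = G − B.
This gives a 7×21 integer matrix of rank 6; reducing to Smith normal form yields diagonal entries (1,1,1,1,1,1).

∂_2: C_2 → C_1 sends each 2-simplex [p,q,r] to [q,r] − [p,r] + [p,q]. For instance
  ∂DEF = EF − DF + DE,
  ∂DEJ = EJ − DJ + DE.
This gives a 21×14 integer matrix of rank 13; reducing to Smith normal form yields diagonal entries (1,1,1,1,1,1,1,1,1,1,1,1,1).

Reading off H_k = ker ∂_k / im ∂_{k+1}:

  H_2: rank ker ∂_2 − rank ∂_3 = (14 − 13) − 0 = 1, and there is no ∂_3, so H_2 ≅ Z.

(K is a triangulation of the torus T^2.)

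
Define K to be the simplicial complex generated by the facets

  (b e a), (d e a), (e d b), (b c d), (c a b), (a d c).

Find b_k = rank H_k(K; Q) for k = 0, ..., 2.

Take the total order a < b < c < d < e on the vertex set. Then K (dimension 2) consists of the simplices:

  0-simplices (5): a, b, c, d, e
  1-simplices (9): ab, ac, ad, ae, bc, bd, be, cd, de
  2-simplices (6): abc, abe, acd, ade, bcd, bde

giving chain groups C_0 ≅ Z^5, C_1 ≅ Z^9, C_2 ≅ Z^6.

Boundary ∂_1: C_1 → C_0 is given by ∂[p,q] = [q] − [p]. For instance
  ∂de = e − d.
This gives a 5×9 integer matrix of rank 4; reducing to Smith normal form yields diagonal entries (1,1,1,1).

Boundary ∂_2: C_2 → C_1 maps a triangle to the signed sum of its edges. For instance
  ∂bcd = cd − bd + bc,
  ∂bde = de − be + bd.
The 9×6 boundary matrix has rank 5 and Smith normal form diag(1,1,1,1,1).

Computing H_k = (kernel of ∂_k) / (image of ∂_{k+1}):

  H_0: rank C_0 − rank ∂_1 = 5 − 4 = 1, and the invariant factors of ∂_1 are all 1, so H_0 = Z.
  H_1: rank ker ∂_1 − rank ∂_2 = (9 − 4) − 5 = 0, and the invariant factors of ∂_2 are all 1, so H_1 = 0.
  H_2: rank ker ∂_2 − rank ∂_3 = (6 − 5) − 0 = 1, and there is no ∂_3, so H_2 = Z.

(K is a triangulation of the 2-sphere S^2.)

Hence the Betti numbers are b_0 = 1, b_1 = 0, b_2 = 1.

b_0 = 1, b_1 = 0, b_2 = 1.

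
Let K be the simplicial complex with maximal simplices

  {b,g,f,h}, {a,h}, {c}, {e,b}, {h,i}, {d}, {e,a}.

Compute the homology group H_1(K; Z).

K has 9 vertices, 10 edges, 4 triangles, 1 3-simplex.
rank ∂_1 = 6, rank ∂_2 = 3 ⇒ b_1 = 10 − 6 − 3 = 1; all invariant factors of ∂_2 are 1 so no torsion. So H_1 ≅ Z.

H_1 = Z.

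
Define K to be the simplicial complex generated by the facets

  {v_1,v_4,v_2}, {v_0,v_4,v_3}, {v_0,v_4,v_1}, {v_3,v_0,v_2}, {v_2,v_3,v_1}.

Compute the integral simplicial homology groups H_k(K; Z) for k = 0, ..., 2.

H_0 = Z,  H_1 = Z,  H_2 = 0.

Order the vertices as v_0 < v_1 < v_2 < v_3 < v_4. Listing each simplex with vertices in this order, K has dimension 2 with simplices:

  0-simplices (5): [v_0], [v_1], [v_2], [v_3], [v_4]
  1-simplices (10): [v_0,v_1], [v_0,v_2], [v_0,v_3], [v_0,v_4], [v_1,v_2], [v_1,v_3], [v_1,v_4], [v_2,v_3], [v_2,v_4], [v_3,v_4]
  2-simplices (5): [v_0,v_1,v_4], [v_0,v_2,v_3], [v_0,v_3,v_4], [v_1,v_2,v_3], [v_1,v_2,v_4]

giving chain groups C_0 ≅ Z^5, C_1 ≅ Z^10, C_2 ≅ Z^5.

∂_1: C_1 → C_0 maps an edge to its endpoints' difference, ∂[p,q] = q − p.
The resulting 5×10 matrix has rank 4, and its Smith normal form has invariant factors (1,1,1,1).

The boundary map ∂_2: C_2 → C_1 sends each 2-simplex [p,q,r] to [q,r] − [p,r] + [p,q]. For instance
  ∂[v_0,v_1,v_4] = [v_1,v_4] − [v_0,v_4] + [v_0,v_1],
  ∂[v_0,v_3,v_4] = [v_3,v_4] − [v_0,v_4] + [v_0,v_3].
The 10×5 boundary matrix has rank 5 and Smith normal form diag(1,1,1,1,1).

Computing H_k = (kernel of ∂_k) / (image of ∂_{k+1}):

  H_0: rank C_0 − rank ∂_1 = 5 − 4 = 1, and the invariant factors of ∂_1 are all 1, so H_0 = Z.
  H_1: rank ker ∂_1 − rank ∂_2 = (10 − 4) − 5 = 1, and the invariant factors of ∂_2 are all 1, so H_1 = Z.
  H_2: rank ker ∂_2 − rank ∂_3 = (5 − 5) − 0 = 0, and there is no ∂_3, so H_2 = 0.

As a check, the Euler characteristic is 5 − 10 + 5 = 0, which agrees with 1 − 1 + 0 = 0.
(K is a triangulation of the Möbius band.)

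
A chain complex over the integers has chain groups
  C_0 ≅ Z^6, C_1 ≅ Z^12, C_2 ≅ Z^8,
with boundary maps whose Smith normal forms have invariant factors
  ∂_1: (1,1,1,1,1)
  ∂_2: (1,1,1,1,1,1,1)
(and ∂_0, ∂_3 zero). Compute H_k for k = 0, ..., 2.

H_0 ≅ Z,  H_1 = 0,  H_2 ≅ Z.

H_0: b_0 = 6 − 0 − 5 = 1; torsion from ∂_1 factors > 1: none. So H_0 ≅ Z.
H_1: b_1 = 12 − 5 − 7 = 0; torsion from ∂_2 factors > 1: none. So H_1 ≅ 0.
H_2: b_2 = 8 − 7 − 0 = 1; torsion from ∂_3 factors > 1: none. So H_2 ≅ Z.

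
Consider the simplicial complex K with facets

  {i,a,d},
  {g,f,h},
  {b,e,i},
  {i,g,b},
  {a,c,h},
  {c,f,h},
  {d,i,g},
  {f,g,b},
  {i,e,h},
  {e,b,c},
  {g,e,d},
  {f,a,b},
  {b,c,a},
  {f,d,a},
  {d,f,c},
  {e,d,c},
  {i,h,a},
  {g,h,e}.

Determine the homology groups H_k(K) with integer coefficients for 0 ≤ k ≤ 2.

H_0 = Z,  H_1 = Z ⊕ Z/2,  H_2 = 0.

K has 9 vertices, 27 edges, 18 triangles.
rank ∂_0 = 0, rank ∂_1 = 8 ⇒ b_0 = 9 − 0 − 8 = 1; all invariant factors of ∂_1 are 1 so no torsion. So H_0 ≅ Z.
rank ∂_1 = 8, rank ∂_2 = 18 ⇒ b_1 = 27 − 8 − 18 = 1; ∂_2 has invariant factor(s) [2] giving torsion. So H_1 ≅ Z ⊕ Z/2.
rank ∂_2 = 18, rank ∂_3 = 0 ⇒ b_2 = 18 − 18 − 0 = 0. So H_2 ≅ 0.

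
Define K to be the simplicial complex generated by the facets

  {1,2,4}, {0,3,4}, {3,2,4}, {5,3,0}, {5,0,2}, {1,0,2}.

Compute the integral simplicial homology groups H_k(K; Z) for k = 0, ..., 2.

Fix the vertex order 0 < 1 < 2 < 3 < 4 < 5 and write every simplex with vertices in increasing order. Then dim K = 2 and the simplices of K are:

  0-simplices (6): [0], [1], [2], [3], [4], [5]
  1-simplices (12): [0,1], [0,2], [0,3], [0,4], [0,5], [1,2], [1,4], [2,3], [2,4], [2,5], [3,4], [3,5]
  2-simplices (6): [0,1,2], [0,2,5], [0,3,4], [0,3,5], [1,2,4], [2,3,4]

Hence C_0 ≅ Z^6, C_1 ≅ Z^12, C_2 ≅ Z^6.

Boundary ∂_1: C_1 → C_0 sends each edge [p,q] (with p < q) to q − p.
As a 6×12 matrix over Z this has rank 5, with invariant factors (1,1,1,1,1).

Boundary ∂_2: C_2 → C_1 maps a triangle to the signed sum of its edges. For instance
  ∂[0,3,5] = [3,5] − [0,5] + [0,3],
  ∂[0,2,5] = [2,5] − [0,5] + [0,2].
As a 12×6 matrix over Z this has rank 6, with invariant factors (1,1,1,1,1,1).

Computing H_k = (kernel of ∂_k) / (image of ∂_{k+1}):

  H_0: rank C_0 − rank ∂_1 = 6 − 5 = 1, and the invariant factors of ∂_1 are all 1, so H_0 ≅ Z.
  H_1: rank ker ∂_1 − rank ∂_2 = (12 − 5) − 6 = 1, and the invariant factors of ∂_2 are all 1, so H_1 ≅ Z.
  H_2: rank ker ∂_2 − rank ∂_3 = (6 − 6) − 0 = 0, and there is no ∂_3, so H_2 ≅ 0.

(K is a triangulation of the cylinder S^1 x I.)

H_0 ≅ Z,  H_1 ≅ Z,  H_2 = 0.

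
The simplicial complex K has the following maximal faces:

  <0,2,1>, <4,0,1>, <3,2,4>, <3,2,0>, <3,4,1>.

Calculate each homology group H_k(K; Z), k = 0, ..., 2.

H_0 ≅ Z,  H_1 ≅ Z,  H_2 = 0.

Fix the vertex order 0 < 1 < 2 < 3 < 4 and write every simplex with vertices in increasing order. Then dim K = 2 and the simplices of K are:

  0-simplices (5): [0], [1], [2], [3], [4]
  1-simplices (10): [0,1], [0,2], [0,3], [0,4], [1,2], [1,3], [1,4], [2,3], [2,4], [3,4]
  2-simplices (5): [0,1,2], [0,1,4], [0,2,3], [1,3,4], [2,3,4]

giving chain groups C_0 ≅ Z^5, C_1 ≅ Z^10, C_2 ≅ Z^5.

Boundary ∂_1: C_1 → C_0 is given by ∂[p,q] = [q] − [p]. For instance
  ∂[2,3] = [3] − [2].
As a 5×10 matrix over Z this has rank 4, with invariant factors (1,1,1,1).

∂_2: C_2 → C_1 acts by ∂[p,q,r] = [q,r] − [p,r] + [p,q]. For instance
  ∂[0,1,2] = [1,2] − [0,2] + [0,1],
  ∂[2,3,4] = [3,4] − [2,4] + [2,3].
This gives a 10×5 integer matrix of rank 5; reducing to Smith normal form yields diagonal entries (1,1,1,1,1).

Computing H_k = (kernel of ∂_k) / (image of ∂_{k+1}):

  H_0: rank C_0 − rank ∂_1 = 5 − 4 = 1, and the invariant factors of ∂_1 are all 1, so H_0 = Z.
  H_1: rank ker ∂_1 − rank ∂_2 = (10 − 4) − 5 = 1, and the invariant factors of ∂_2 are all 1, so H_1 = Z.
  H_2: rank ker ∂_2 − rank ∂_3 = (5 − 5) − 0 = 0, and there is no ∂_3, so H_2 = 0.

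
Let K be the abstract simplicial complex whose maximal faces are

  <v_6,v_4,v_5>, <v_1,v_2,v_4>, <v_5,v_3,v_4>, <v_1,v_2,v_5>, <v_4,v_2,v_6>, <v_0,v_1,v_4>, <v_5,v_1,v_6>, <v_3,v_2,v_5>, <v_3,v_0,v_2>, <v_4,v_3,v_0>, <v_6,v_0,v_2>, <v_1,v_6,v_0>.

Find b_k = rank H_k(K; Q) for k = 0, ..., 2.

Order the vertices as v_0 < v_1 < v_2 < v_3 < v_4 < v_5 < v_6. Listing each simplex with vertices in this order, K has dimension 2 with simplices:

  0-simplices (7): [v_0], [v_1], [v_2], [v_3], [v_4], [v_5], [v_6]
  1-simplices (18): (18 of them)
  2-simplices (12): (12 of them)

so the chain groups are C_0 ≅ Z^7, C_1 ≅ Z^18, C_2 ≅ Z^12.

The boundary map ∂_1: C_1 → C_0 is given by ∂[p,q] = [q] − [p]. For instance
  ∂[v_0,v_2] = [v_2] − [v_0].
The resulting 7×18 matrix has rank 6, and its Smith normal form has invariant factors (1,1,1,1,1,1).

∂_2: C_2 → C_1 maps a triangle to the signed sum of its edges. For instance
  ∂[v_0,v_2,v_3] = [v_2,v_3] − [v_0,v_3] + [v_0,v_2],
  ∂[v_1,v_5,v_6] = [v_5,v_6] − [v_1,v_6] + [v_1,v_5].
The resulting 18×12 matrix has rank 12, and its Smith normal form has invariant factors (1,1,1,1,1,1,1,1,1,1,1,2).

Now H_k = ker ∂_k / im ∂_{k+1}, so:

  H_0: rank C_0 − rank ∂_1 = 7 − 6 = 1, and the invariant factors of ∂_1 are all 1, so H_0 ≅ Z.
  H_1: rank ker ∂_1 − rank ∂_2 = (18 − 6) − 12 = 0, and ∂_2 has invariant factor 2 > 1, so H_1 ≅ Z/2.
  H_2: rank ker ∂_2 − rank ∂_3 = (12 − 12) − 0 = 0, and there is no ∂_3, so H_2 ≅ 0.

As a check, the Euler characteristic is 7 − 18 + 12 = 1, which agrees with 1 − 0 + 0 = 1.

Hence the Betti numbers are b_0 = 1, b_1 = 0, b_2 = 0.

b_0 = 1, b_1 = 0, b_2 = 0.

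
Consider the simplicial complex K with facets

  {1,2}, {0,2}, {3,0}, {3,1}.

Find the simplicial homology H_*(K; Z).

H_0 = Z,  H_1 = Z.

K has 4 vertices, 4 edges.
rank ∂_0 = 0, rank ∂_1 = 3 ⇒ b_0 = 4 − 0 − 3 = 1; all invariant factors of ∂_1 are 1 so no torsion. So H_0 ≅ Z.
rank ∂_1 = 3, rank ∂_2 = 0 ⇒ b_1 = 4 − 3 − 0 = 1. So H_1 ≅ Z.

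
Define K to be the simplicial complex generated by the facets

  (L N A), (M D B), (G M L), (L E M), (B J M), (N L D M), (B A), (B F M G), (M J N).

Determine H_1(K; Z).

H_1 ≅ Z.

We work with the vertex ordering A < B < D < E < F < G < J < L < M < N. The simplices of K, each written with vertices in increasing order, are:

  0-simplices (10): A, B, D, E, F, G, J, L, M, N
  1-simplices (22): AB, AL, AN, BD, BF, BG, BJ, BM, DL, DM, DN, EL, EM, FG, FM, GL, GM, JM, JN, LM, LN, MN
  2-simplices (14): ALN, BDM, BFG, BFM, BGM, BJM, DLM, DLN, DMN, ELM, FGM, GLM, JMN, LMN
  3-simplices (2): BFGM, DLMN

Hence C_0 ≅ Z^10, C_1 ≅ Z^22, C_2 ≅ Z^14, C_3 ≅ Z^2.

The boundary map ∂_1: C_1 → C_0 is given by ∂[p,q] = [q] − [p]. For instance
  ∂GM = M − G.
This gives a 10×22 integer matrix of rank 9; reducing to Smith normal form yields diagonal entries (1,1,1,1,1,1,1,1,1).

The boundary map ∂_2: C_2 → C_1 maps a triangle to the signed sum of its edges. For instance
  ∂BDM = DM − BM + BD,
  ∂DMN = MN − DN + DM.
The 22×14 boundary matrix has rank 12 and Smith normal form diag(1,1,1,1,1,1,1,1,1,1,1,1).

∂_3: C_3 → C_2 sends each 3-simplex σ to the alternating sum Σ_i (−1)^i (σ with its i-th vertex removed). For instance
  ∂DLMN = LMN − DMN + DLN − DLM,
  ∂BFGM = FGM − BGM + BFM − BFG.
As a 14×2 matrix over Z this has rank 2, with invariant factors (1,1).

Reading off H_k = ker ∂_k / im ∂_{k+1}:

  H_1: rank ker ∂_1 − rank ∂_2 = (22 − 9) − 12 = 1, and the invariant factors of ∂_2 are all 1, so H_1 ≅ Z.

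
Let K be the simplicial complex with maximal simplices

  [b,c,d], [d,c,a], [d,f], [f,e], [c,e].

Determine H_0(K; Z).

H_0 = Z.

Fix the vertex order a < b < c < d < e < f and write every simplex with vertices in increasing order. Then dim K = 2 and the simplices of K are:

  0-simplices (6): a, b, c, d, e, f
  1-simplices (8): ac, ad, bc, bd, cd, ce, df, ef
  2-simplices (2): acd, bcd

so the chain groups are C_0 ≅ Z^6, C_1 ≅ Z^8, C_2 ≅ Z^2.

The boundary map ∂_1: C_1 → C_0 maps an edge to its endpoints' difference, ∂[p,q] = q − p.
The resulting 6×8 matrix has rank 5, and its Smith normal form has invariant factors (1,1,1,1,1).

∂_2: C_2 → C_1 sends each 2-simplex [p,q,r] to [q,r] − [p,r] + [p,q]. For instance
  ∂acd = cd − ad + ac,
  ∂bcd = cd − bd + bc.
As a 8×2 matrix over Z this has rank 2, with invariant factors (1,1).

From H_k ≅ ker(∂_k) / im(∂_{k+1}) we obtain:

  H_0: rank C_0 − rank ∂_1 = 6 − 5 = 1, and the invariant factors of ∂_1 are all 1, so H_0 ≅ Z.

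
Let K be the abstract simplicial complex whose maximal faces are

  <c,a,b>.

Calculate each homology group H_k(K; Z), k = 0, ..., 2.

Fix the vertex order a < b < c and write every simplex with vertices in increasing order. Then dim K = 2 and the simplices of K are:

  0-simplices (3): a, b, c
  1-simplices (3): ab, ac, bc
  2-simplices (1): abc

so the chain groups are C_0 ≅ Z^3, C_1 ≅ Z^3, C_2 ≅ Z^1.

Boundary ∂_1: C_1 → C_0 sends each edge [p,q] (with p < q) to q − p. For instance
  ∂ac = c − a.
The resulting 3×3 matrix has rank 2, and its Smith normal form has invariant factors (1,1).

The boundary map ∂_2: C_2 → C_1 sends each 2-simplex [p,q,r] to [q,r] − [p,r] + [p,q]. For instance
  ∂abc = bc − ac + ab.
As a 3×1 matrix over Z this has rank 1, with invariant factors (1).

Computing H_k = (kernel of ∂_k) / (image of ∂_{k+1}):

  H_0: rank C_0 − rank ∂_1 = 3 − 2 = 1, and the invariant factors of ∂_1 are all 1, so H_0 = Z.
  H_1: rank ker ∂_1 − rank ∂_2 = (3 − 2) − 1 = 0, and the invariant factors of ∂_2 are all 1, so H_1 = 0.
  H_2: rank ker ∂_2 − rank ∂_3 = (1 − 1) − 0 = 0, and there is no ∂_3, so H_2 = 0.

As a check, the Euler characteristic is 3 − 3 + 1 = 1, which agrees with 1 − 0 + 0 = 1.

H_0 = Z,  H_1 = 0,  H_2 = 0.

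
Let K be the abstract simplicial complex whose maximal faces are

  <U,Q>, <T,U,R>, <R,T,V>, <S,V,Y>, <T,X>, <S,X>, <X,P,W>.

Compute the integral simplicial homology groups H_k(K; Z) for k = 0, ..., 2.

Fix the vertex order P < Q < R < S < T < U < V < W < X < Y and write every simplex with vertices in increasing order. Then dim K = 2 and the simplices of K are:

  0-simplices (10): P, Q, R, S, T, U, V, W, X, Y
  1-simplices (14): PW, PX, QU, RT, RU, RV, SV, SX, SY, TU, TV, TX, VY, WX
  2-simplices (4): PWX, RTU, RTV, SVY

so the chain groups are C_0 ≅ Z^10, C_1 ≅ Z^14, C_2 ≅ Z^4.

The boundary map ∂_1: C_1 → C_0 sends each edge [p,q] (with p < q) to q − p. For instance
  ∂TU = U − T.
This gives a 10×14 integer matrix of rank 9; reducing to Smith normal form yields diagonal entries (1,1,1,1,1,1,1,1,1).

The boundary map ∂_2: C_2 → C_1 sends each 2-simplex [p,q,r] to [q,r] − [p,r] + [p,q]. For instance
  ∂RTU = TU − RU + RT,
  ∂RTV = TV − RV + RT.
As a 14×4 matrix over Z this has rank 4, with invariant factors (1,1,1,1).

Computing H_k = (kernel of ∂_k) / (image of ∂_{k+1}):

  H_0: rank C_0 − rank ∂_1 = 10 − 9 = 1, and the invariant factors of ∂_1 are all 1, so H_0 = Z.
  H_1: rank ker ∂_1 − rank ∂_2 = (14 − 9) − 4 = 1, and the invariant factors of ∂_2 are all 1, so H_1 = Z.
  H_2: rank ker ∂_2 − rank ∂_3 = (4 − 4) − 0 = 0, and there is no ∂_3, so H_2 = 0.

H_0 ≅ Z,  H_1 ≅ Z,  H_2 = 0.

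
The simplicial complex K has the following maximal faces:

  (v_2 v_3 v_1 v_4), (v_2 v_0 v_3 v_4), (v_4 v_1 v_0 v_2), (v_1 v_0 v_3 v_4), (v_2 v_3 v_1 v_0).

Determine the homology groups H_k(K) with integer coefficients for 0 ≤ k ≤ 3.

H_0 = Z,  H_1 = 0,  H_2 = 0,  H_3 = Z.

Order the vertices as v_0 < v_1 < v_2 < v_3 < v_4. Listing each simplex with vertices in this order, K has dimension 3 with simplices:

  0-simplices (5): [v_0], [v_1], [v_2], [v_3], [v_4]
  1-simplices (10): [v_0,v_1], [v_0,v_2], [v_0,v_3], [v_0,v_4], [v_1,v_2], [v_1,v_3], [v_1,v_4], [v_2,v_3], [v_2,v_4], [v_3,v_4]
  2-simplices (10): [v_0,v_1,v_2], [v_0,v_1,v_3], [v_0,v_1,v_4], [v_0,v_2,v_3], [v_0,v_2,v_4], [v_0,v_3,v_4], [v_1,v_2,v_3], [v_1,v_2,v_4], [v_1,v_3,v_4], [v_2,v_3,v_4]
  3-simplices (5): [v_0,v_1,v_2,v_3], [v_0,v_1,v_2,v_4], [v_0,v_1,v_3,v_4], [v_0,v_2,v_3,v_4], [v_1,v_2,v_3,v_4]

giving chain groups C_0 ≅ Z^5, C_1 ≅ Z^10, C_2 ≅ Z^10, C_3 ≅ Z^5.

∂_1: C_1 → C_0 is given by ∂[p,q] = [q] − [p]. For instance
  ∂[v_0,v_3] = [v_3] − [v_0].
The 5×10 boundary matrix has rank 4 and Smith normal form diag(1,1,1,1).

∂_2: C_2 → C_1 acts by ∂[p,q,r] = [q,r] − [p,r] + [p,q]. For instance
  ∂[v_1,v_2,v_3] = [v_2,v_3] − [v_1,v_3] + [v_1,v_2],
  ∂[v_0,v_1,v_4] = [v_1,v_4] − [v_0,v_4] + [v_0,v_1].
This gives a 10×10 integer matrix of rank 6; reducing to Smith normal form yields diagonal entries (1,1,1,1,1,1).

The boundary map ∂_3: C_3 → C_2 sends each 3-simplex σ to the alternating sum Σ_i (−1)^i (σ with its i-th vertex removed). For instance
  ∂[v_0,v_1,v_3,v_4] = [v_1,v_3,v_4] − [v_0,v_3,v_4] + [v_0,v_1,v_4] − [v_0,v_1,v_3],
  ∂[v_0,v_1,v_2,v_4] = [v_1,v_2,v_4] − [v_0,v_2,v_4] + [v_0,v_1,v_4] − [v_0,v_1,v_2].
As a 10×5 matrix over Z this has rank 4, with invariant factors (1,1,1,1).

Reading off H_k = ker ∂_k / im ∂_{k+1}:

  H_0: rank C_0 − rank ∂_1 = 5 − 4 = 1, and the invariant factors of ∂_1 are all 1, so H_0 ≅ Z.
  H_1: rank ker ∂_1 − rank ∂_2 = (10 − 4) − 6 = 0, and the invariant factors of ∂_2 are all 1, so H_1 ≅ 0.
  H_2: rank ker ∂_2 − rank ∂_3 = (10 − 6) − 4 = 0, and the invariant factors of ∂_3 are all 1, so H_2 ≅ 0.
  H_3: rank ker ∂_3 − rank ∂_4 = (5 − 4) − 0 = 1, and there is no ∂_4, so H_3 ≅ Z.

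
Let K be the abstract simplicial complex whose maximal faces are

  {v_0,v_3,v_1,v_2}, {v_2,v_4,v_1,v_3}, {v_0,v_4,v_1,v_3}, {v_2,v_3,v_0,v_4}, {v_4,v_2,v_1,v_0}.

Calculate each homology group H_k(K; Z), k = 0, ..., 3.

Order the vertices as v_0 < v_1 < v_2 < v_3 < v_4. Listing each simplex with vertices in this order, K has dimension 3 with simplices:

  0-simplices (5): [v_0], [v_1], [v_2], [v_3], [v_4]
  1-simplices (10): [v_0,v_1], [v_0,v_2], [v_0,v_3], [v_0,v_4], [v_1,v_2], [v_1,v_3], [v_1,v_4], [v_2,v_3], [v_2,v_4], [v_3,v_4]
  2-simplices (10): [v_0,v_1,v_2], [v_0,v_1,v_3], [v_0,v_1,v_4], [v_0,v_2,v_3], [v_0,v_2,v_4], [v_0,v_3,v_4], [v_1,v_2,v_3], [v_1,v_2,v_4], [v_1,v_3,v_4], [v_2,v_3,v_4]
  3-simplices (5): [v_0,v_1,v_2,v_3], [v_0,v_1,v_2,v_4], [v_0,v_1,v_3,v_4], [v_0,v_2,v_3,v_4], [v_1,v_2,v_3,v_4]

so the chain groups are C_0 ≅ Z^5, C_1 ≅ Z^10, C_2 ≅ Z^10, C_3 ≅ Z^5.

Boundary ∂_1: C_1 → C_0 is given by ∂[p,q] = [q] − [p]. For instance
  ∂[v_0,v_2] = [v_2] − [v_0].
As a 5×10 matrix over Z this has rank 4, with invariant factors (1,1,1,1).

The boundary map ∂_2: C_2 → C_1 sends each 2-simplex [p,q,r] to [q,r] − [p,r] + [p,q]. For instance
  ∂[v_0,v_1,v_2] = [v_1,v_2] − [v_0,v_2] + [v_0,v_1],
  ∂[v_2,v_3,v_4] = [v_3,v_4] − [v_2,v_4] + [v_2,v_3].
As a 10×10 matrix over Z this has rank 6, with invariant factors (1,1,1,1,1,1).

∂_3: C_3 → C_2 sends each 3-simplex σ to the alternating sum Σ_i (−1)^i (σ with its i-th vertex removed). For instance
  ∂[v_0,v_1,v_2,v_4] = [v_1,v_2,v_4] − [v_0,v_2,v_4] + [v_0,v_1,v_4] − [v_0,v_1,v_2],
  ∂[v_0,v_1,v_3,v_4] = [v_1,v_3,v_4] − [v_0,v_3,v_4] + [v_0,v_1,v_4] − [v_0,v_1,v_3].
The 10×5 boundary matrix has rank 4 and Smith normal form diag(1,1,1,1).

Reading off H_k = ker ∂_k / im ∂_{k+1}:

  H_0: rank C_0 − rank ∂_1 = 5 − 4 = 1, and the invariant factors of ∂_1 are all 1, so H_0 ≅ Z.
  H_1: rank ker ∂_1 − rank ∂_2 = (10 − 4) − 6 = 0, and the invariant factors of ∂_2 are all 1, so H_1 ≅ 0.
  H_2: rank ker ∂_2 − rank ∂_3 = (10 − 6) − 4 = 0, and the invariant factors of ∂_3 are all 1, so H_2 ≅ 0.
  H_3: rank ker ∂_3 − rank ∂_4 = (5 − 4) − 0 = 1, and there is no ∂_4, so H_3 ≅ Z.

As a check, the Euler characteristic is 5 − 10 + 10 − 5 = 0, which agrees with 1 − 0 + 0 − 1 = 0.

H_0 = Z,  H_1 = 0,  H_2 = 0,  H_3 = Z.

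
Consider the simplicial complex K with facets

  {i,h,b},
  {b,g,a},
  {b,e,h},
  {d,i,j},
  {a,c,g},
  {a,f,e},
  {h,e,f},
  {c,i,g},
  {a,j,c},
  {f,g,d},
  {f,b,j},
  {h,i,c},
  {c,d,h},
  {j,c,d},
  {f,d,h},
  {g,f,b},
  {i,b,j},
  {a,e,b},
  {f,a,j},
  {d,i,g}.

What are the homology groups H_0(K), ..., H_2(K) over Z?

Fix the vertex order a < b < c < d < e < f < g < h < i < j and write every simplex with vertices in increasing order. Then dim K = 2 and the simplices of K are:

  0-simplices (10): a, b, c, d, e, f, g, h, i, j
  1-simplices (30): ab, ac, ae, af, ag, aj, be, bf, bg, bh, bi, bj, cd, cg, ch, ci, cj, df, dg, dh, di, dj, ef, eh, fg, fh, fj, gi, hi, ij
  2-simplices (20): abe, abg, acg, acj, aef, afj, beh, bfg, bfj, bhi, bij, cdh, cdj, cgi, chi, dfg, dfh, dgi, dij, efh

giving chain groups C_0 ≅ Z^10, C_1 ≅ Z^30, C_2 ≅ Z^20.

The boundary map ∂_1: C_1 → C_0 maps an edge to its endpoints' difference, ∂[p,q] = q − p.
This gives a 10×30 integer matrix of rank 9; reducing to Smith normal form yields diagonal entries (1,1,1,1,1,1,1,1,1).

The boundary map ∂_2: C_2 → C_1 sends each 2-simplex [p,q,r] to [q,r] − [p,r] + [p,q]. For instance
  ∂bhi = hi − bi + bh,
  ∂bfg = fg − bg + bf.
As a 30×20 matrix over Z this has rank 20, with invariant factors (1,1,1,1,1,1,1,1,1,1,1,1,1,1,1,1,1,1,1,2).

Now H_k = ker ∂_k / im ∂_{k+1}, so:

  H_0: rank C_0 − rank ∂_1 = 10 − 9 = 1, and the invariant factors of ∂_1 are all 1, so H_0 ≅ Z.
  H_1: rank ker ∂_1 − rank ∂_2 = (30 − 9) − 20 = 1, and ∂_2 has invariant factor 2 > 1, so H_1 ≅ Z ⊕ Z/2Z.
  H_2: rank ker ∂_2 − rank ∂_3 = (20 − 20) − 0 = 0, and there is no ∂_3, so H_2 ≅ 0.

H_0 ≅ Z,  H_1 ≅ Z ⊕ Z/2Z,  H_2 = 0.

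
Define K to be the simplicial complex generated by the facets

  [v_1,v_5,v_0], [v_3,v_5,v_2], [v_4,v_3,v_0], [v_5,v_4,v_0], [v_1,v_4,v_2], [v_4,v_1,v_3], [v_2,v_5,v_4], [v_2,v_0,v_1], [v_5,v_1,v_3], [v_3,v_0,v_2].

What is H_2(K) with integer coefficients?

H_2 = 0.

Take the total order v_0 < v_1 < v_2 < v_3 < v_4 < v_5 on the vertex set. Then K (dimension 2) consists of the simplices:

  0-simplices (6): [v_0], [v_1], [v_2], [v_3], [v_4], [v_5]
  1-simplices (15): (15 of them)
  2-simplices (10): [v_0,v_1,v_2], [v_0,v_1,v_5], [v_0,v_2,v_3], [v_0,v_3,v_4], [v_0,v_4,v_5], [v_1,v_2,v_4], [v_1,v_3,v_4], [v_1,v_3,v_5], [v_2,v_3,v_5], [v_2,v_4,v_5]

Hence C_0 ≅ Z^6, C_1 ≅ Z^15, C_2 ≅ Z^10.

Boundary ∂_1: C_1 → C_0 maps an edge to its endpoints' difference, ∂[p,q] = q − p. For instance
  ∂[v_1,v_2] = [v_2] − [v_1].
As a 6×15 matrix over Z this has rank 5, with invariant factors (1,1,1,1,1).

The boundary map ∂_2: C_2 → C_1 acts by ∂[p,q,r] = [q,r] − [p,r] + [p,q]. For instance
  ∂[v_0,v_1,v_2] = [v_1,v_2] − [v_0,v_2] + [v_0,v_1],
  ∂[v_0,v_1,v_5] = [v_1,v_5] − [v_0,v_5] + [v_0,v_1].
The resulting 15×10 matrix has rank 10, and its Smith normal form has invariant factors (1,1,1,1,1,1,1,1,1,2).

Now H_k = ker ∂_k / im ∂_{k+1}, so:

  H_2: rank ker ∂_2 − rank ∂_3 = (10 − 10) − 0 = 0, and there is no ∂_3, so H_2 = 0.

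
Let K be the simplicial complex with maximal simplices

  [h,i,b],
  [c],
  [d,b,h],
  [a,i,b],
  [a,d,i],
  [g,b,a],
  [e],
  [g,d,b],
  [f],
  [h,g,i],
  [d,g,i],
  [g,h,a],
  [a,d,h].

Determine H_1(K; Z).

Fix the vertex order a < b < c < d < e < f < g < h < i and write every simplex with vertices in increasing order. Then dim K = 2 and the simplices of K are:

  0-simplices (9): a, b, c, d, e, f, g, h, i
  1-simplices (15): ab, ad, ag, ah, ai, bd, bg, bh, bi, dg, dh, di, gh, gi, hi
  2-simplices (10): abg, abi, adh, adi, agh, bdg, bdh, bhi, dgi, ghi

Hence C_0 ≅ Z^9, C_1 ≅ Z^15, C_2 ≅ Z^10.

Boundary ∂_1: C_1 → C_0 sends each edge [p,q] (with p < q) to q − p.
This gives a 9×15 integer matrix of rank 5; reducing to Smith normal form yields diagonal entries (1,1,1,1,1).

The boundary map ∂_2: C_2 → C_1 acts by ∂[p,q,r] = [q,r] − [p,r] + [p,q]. For instance
  ∂agh = gh − ah + ag,
  ∂adi = di − ai + ad.
As a 15×10 matrix over Z this has rank 10, with invariant factors (1,1,1,1,1,1,1,1,1,2).

Computing H_k = (kernel of ∂_k) / (image of ∂_{k+1}):

  H_1: rank ker ∂_1 − rank ∂_2 = (15 − 5) − 10 = 0, and ∂_2 has invariant factor 2 > 1, so H_1 ≅ Z/2.

H_1 = Z/2.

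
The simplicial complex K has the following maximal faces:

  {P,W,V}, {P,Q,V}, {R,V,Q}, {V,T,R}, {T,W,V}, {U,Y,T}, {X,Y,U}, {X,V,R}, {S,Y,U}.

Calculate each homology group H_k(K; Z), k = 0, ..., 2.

Order the vertices as P < Q < R < S < T < U < V < W < X < Y. Listing each simplex with vertices in this order, K has dimension 2 with simplices:

  0-simplices (10): P, Q, R, S, T, U, V, W, X, Y
  1-simplices (19): PQ, PV, PW, QR, QV, RT, RV, RX, SU, SY, TU, TV, TW, TY, UX, UY, VW, VX, XY
  2-simplices (9): PQV, PVW, QRV, RTV, RVX, SUY, TUY, TVW, UXY

Hence C_0 ≅ Z^10, C_1 ≅ Z^19, C_2 ≅ Z^9.

Boundary ∂_1: C_1 → C_0 is given by ∂[p,q] = [q] − [p].
The 10×19 boundary matrix has rank 9 and Smith normal form diag(1,1,1,1,1,1,1,1,1).

∂_2: C_2 → C_1 sends each 2-simplex [p,q,r] to [q,r] − [p,r] + [p,q]. For instance
  ∂QRV = RV − QV + QR,
  ∂RTV = TV − RV + RT.
As a 19×9 matrix over Z this has rank 9, with invariant factors (1,1,1,1,1,1,1,1,1).

Reading off H_k = ker ∂_k / im ∂_{k+1}:

  H_0: rank C_0 − rank ∂_1 = 10 − 9 = 1, and the invariant factors of ∂_1 are all 1, so H_0 ≅ Z.
  H_1: rank ker ∂_1 − rank ∂_2 = (19 − 9) − 9 = 1, and the invariant factors of ∂_2 are all 1, so H_1 ≅ Z.
  H_2: rank ker ∂_2 − rank ∂_3 = (9 − 9) − 0 = 0, and there is no ∂_3, so H_2 ≅ 0.

H_0 = Z,  H_1 = Z,  H_2 = 0.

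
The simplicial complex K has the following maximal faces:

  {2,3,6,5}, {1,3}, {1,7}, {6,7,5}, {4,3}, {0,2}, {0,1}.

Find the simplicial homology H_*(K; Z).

Fix the vertex order 0 < 1 < 2 < 3 < 4 < 5 < 6 < 7 and write every simplex with vertices in increasing order. Then dim K = 3 and the simplices of K are:

  0-simplices (8): [0], [1], [2], [3], [4], [5], [6], [7]
  1-simplices (13): [0,1], [0,2], [1,3], [1,7], [2,3], [2,5], [2,6], [3,4], [3,5], [3,6], [5,6], [5,7], [6,7]
  2-simplices (5): [2,3,5], [2,3,6], [2,5,6], [3,5,6], [5,6,7]
  3-simplices (1): [2,3,5,6]

Hence C_0 ≅ Z^8, C_1 ≅ Z^13, C_2 ≅ Z^5, C_3 ≅ Z^1.

Boundary ∂_1: C_1 → C_0 sends each edge [p,q] (with p < q) to q − p.
As a 8×13 matrix over Z this has rank 7, with invariant factors (1,1,1,1,1,1,1).

The boundary map ∂_2: C_2 → C_1 sends each 2-simplex [p,q,r] to [q,r] − [p,r] + [p,q]. For instance
  ∂[2,5,6] = [5,6] − [2,6] + [2,5],
  ∂[2,3,6] = [3,6] − [2,6] + [2,3].
This gives a 13×5 integer matrix of rank 4; reducing to Smith normal form yields diagonal entries (1,1,1,1).

The boundary map ∂_3: C_3 → C_2 sends each 3-simplex σ to the alternating sum Σ_i (−1)^i (σ with its i-th vertex removed). For instance
  ∂[2,3,5,6] = [3,5,6] − [2,5,6] + [2,3,6] − [2,3,5].
This gives a 5×1 integer matrix of rank 1; reducing to Smith normal form yields diagonal entries (1).

Computing H_k = (kernel of ∂_k) / (image of ∂_{k+1}):

  H_0: rank C_0 − rank ∂_1 = 8 − 7 = 1, and the invariant factors of ∂_1 are all 1, so H_0 = Z.
  H_1: rank ker ∂_1 − rank ∂_2 = (13 − 7) − 4 = 2, and the invariant factors of ∂_2 are all 1, so H_1 = Z^2.
  H_2: rank ker ∂_2 − rank ∂_3 = (5 − 4) − 1 = 0, and the invariant factors of ∂_3 are all 1, so H_2 = 0.
  H_3: rank ker ∂_3 − rank ∂_4 = (1 − 1) − 0 = 0, and there is no ∂_4, so H_3 = 0.

As a check, the Euler characteristic is 8 − 13 + 5 − 1 = -1, which agrees with 1 − 2 + 0 − 0 = -1.

H_0 ≅ Z,  H_1 ≅ Z^2,  H_2 = 0,  H_3 = 0.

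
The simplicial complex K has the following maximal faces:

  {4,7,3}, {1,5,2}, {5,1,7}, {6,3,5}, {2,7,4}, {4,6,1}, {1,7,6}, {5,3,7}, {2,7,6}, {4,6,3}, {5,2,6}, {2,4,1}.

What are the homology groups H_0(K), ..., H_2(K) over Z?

H_0 = Z,  H_1 = Z/2Z,  H_2 = 0.

Fix the vertex order 1 < 2 < 3 < 4 < 5 < 6 < 7 and write every simplex with vertices in increasing order. Then dim K = 2 and the simplices of K are:

  0-simplices (7): [1], [2], [3], [4], [5], [6], [7]
  1-simplices (18): [1,2], [1,4], [1,5], [1,6], [1,7], [2,4], [2,5], [2,6], [2,7], [3,4], [3,5], [3,6], [3,7], [4,6], [4,7], [5,6], [5,7], [6,7]
  2-simplices (12): [1,2,4], [1,2,5], [1,4,6], [1,5,7], [1,6,7], [2,4,7], [2,5,6], [2,6,7], [3,4,6], [3,4,7], [3,5,6], [3,5,7]

giving chain groups C_0 ≅ Z^7, C_1 ≅ Z^18, C_2 ≅ Z^12.

∂_1: C_1 → C_0 is given by ∂[p,q] = [q] − [p].
The resulting 7×18 matrix has rank 6, and its Smith normal form has invariant factors (1,1,1,1,1,1).

The boundary map ∂_2: C_2 → C_1 acts by ∂[p,q,r] = [q,r] − [p,r] + [p,q]. For instance
  ∂[1,2,5] = [2,5] − [1,5] + [1,2],
  ∂[3,5,6] = [5,6] − [3,6] + [3,5].
This gives a 18×12 integer matrix of rank 12; reducing to Smith normal form yields diagonal entries (1,1,1,1,1,1,1,1,1,1,1,2).

Now H_k = ker ∂_k / im ∂_{k+1}, so:

  H_0: rank C_0 − rank ∂_1 = 7 − 6 = 1, and the invariant factors of ∂_1 are all 1, so H_0 ≅ Z.
  H_1: rank ker ∂_1 − rank ∂_2 = (18 − 6) − 12 = 0, and ∂_2 has invariant factor 2 > 1, so H_1 ≅ Z/2Z.
  H_2: rank ker ∂_2 − rank ∂_3 = (12 − 12) − 0 = 0, and there is no ∂_3, so H_2 ≅ 0.

As a check, the Euler characteristic is 7 − 18 + 12 = 1, which agrees with 1 − 0 + 0 = 1.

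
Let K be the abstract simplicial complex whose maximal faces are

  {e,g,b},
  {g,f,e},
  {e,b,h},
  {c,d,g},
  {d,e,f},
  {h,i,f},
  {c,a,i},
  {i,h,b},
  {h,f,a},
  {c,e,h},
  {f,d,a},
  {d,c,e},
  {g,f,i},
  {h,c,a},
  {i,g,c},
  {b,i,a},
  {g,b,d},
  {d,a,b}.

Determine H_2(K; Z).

H_2 ≅ 0.

Fix the vertex order a < b < c < d < e < f < g < h < i and write every simplex with vertices in increasing order. Then dim K = 2 and the simplices of K are:

  0-simplices (9): a, b, c, d, e, f, g, h, i
  1-simplices (27): ab, ac, ad, af, ah, ai, bd, be, bg, bh, bi, cd, ce, cg, ch, ci, de, df, dg, ef, eg, eh, fg, fh, fi, gi, hi
  2-simplices (18): abd, abi, ach, aci, adf, afh, bdg, beg, beh, bhi, cde, cdg, ceh, cgi, def, efg, fgi, fhi

so the chain groups are C_0 ≅ Z^9, C_1 ≅ Z^27, C_2 ≅ Z^18.

The boundary map ∂_1: C_1 → C_0 maps an edge to its endpoints' difference, ∂[p,q] = q − p. For instance
  ∂cd = d − c.
The resulting 9×27 matrix has rank 8, and its Smith normal form has invariant factors (1,1,1,1,1,1,1,1).

The boundary map ∂_2: C_2 → C_1 acts by ∂[p,q,r] = [q,r] − [p,r] + [p,q]. For instance
  ∂def = ef − df + de,
  ∂aci = ci − ai + ac.
The 27×18 boundary matrix has rank 18 and Smith normal form diag(1,1,1,1,1,1,1,1,1,1,1,1,1,1,1,1,1,2).

Computing H_k = (kernel of ∂_k) / (image of ∂_{k+1}):

  H_2: rank ker ∂_2 − rank ∂_3 = (18 − 18) − 0 = 0, and there is no ∂_3, so H_2 ≅ 0.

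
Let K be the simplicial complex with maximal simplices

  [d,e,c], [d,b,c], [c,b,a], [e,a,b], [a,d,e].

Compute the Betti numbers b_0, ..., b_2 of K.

Take the total order a < b < c < d < e on the vertex set. Then K (dimension 2) consists of the simplices:

  0-simplices (5): a, b, c, d, e
  1-simplices (10): ab, ac, ad, ae, bc, bd, be, cd, ce, de
  2-simplices (5): abc, abe, ade, bcd, cde

Hence C_0 ≅ Z^5, C_1 ≅ Z^10, C_2 ≅ Z^5.

The boundary map ∂_1: C_1 → C_0 maps an edge to its endpoints' difference, ∂[p,q] = q − p. For instance
  ∂ac = c − a.
As a 5×10 matrix over Z this has rank 4, with invariant factors (1,1,1,1).

The boundary map ∂_2: C_2 → C_1 acts by ∂[p,q,r] = [q,r] − [p,r] + [p,q]. For instance
  ∂abc = bc − ac + ab,
  ∂cde = de − ce + cd.
This gives a 10×5 integer matrix of rank 5; reducing to Smith normal form yields diagonal entries (1,1,1,1,1).

Now H_k = ker ∂_k / im ∂_{k+1}, so:

  H_0: rank C_0 − rank ∂_1 = 5 − 4 = 1, and the invariant factors of ∂_1 are all 1, so H_0 ≅ Z.
  H_1: rank ker ∂_1 − rank ∂_2 = (10 − 4) − 5 = 1, and the invariant factors of ∂_2 are all 1, so H_1 ≅ Z.
  H_2: rank ker ∂_2 − rank ∂_3 = (5 − 5) − 0 = 0, and there is no ∂_3, so H_2 ≅ 0.

As a check, the Euler characteristic is 5 − 10 + 5 = 0, which agrees with 1 − 1 + 0 = 0.
(K is a triangulation of the Möbius band.)

Hence the Betti numbers are b_0 = 1, b_1 = 1, b_2 = 0.

b_0 = 1, b_1 = 1, b_2 = 0.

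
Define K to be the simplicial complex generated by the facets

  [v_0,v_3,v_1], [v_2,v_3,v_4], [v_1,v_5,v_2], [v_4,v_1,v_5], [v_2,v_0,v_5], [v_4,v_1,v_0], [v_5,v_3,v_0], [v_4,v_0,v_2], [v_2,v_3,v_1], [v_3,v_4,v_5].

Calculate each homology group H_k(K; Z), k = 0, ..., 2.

We work with the vertex ordering v_0 < v_1 < v_2 < v_3 < v_4 < v_5. The simplices of K, each written with vertices in increasing order, are:

  0-simplices (6): [v_0], [v_1], [v_2], [v_3], [v_4], [v_5]
  1-simplices (15): (15 of them)
  2-simplices (10): [v_0,v_1,v_3], [v_0,v_1,v_4], [v_0,v_2,v_4], [v_0,v_2,v_5], [v_0,v_3,v_5], [v_1,v_2,v_3], [v_1,v_2,v_5], [v_1,v_4,v_5], [v_2,v_3,v_4], [v_3,v_4,v_5]

Hence C_0 ≅ Z^6, C_1 ≅ Z^15, C_2 ≅ Z^10.

The boundary map ∂_1: C_1 → C_0 maps an edge to its endpoints' difference, ∂[p,q] = q − p.
The 6×15 boundary matrix has rank 5 and Smith normal form diag(1,1,1,1,1).

Boundary ∂_2: C_2 → C_1 maps a triangle to the signed sum of its edges. For instance
  ∂[v_3,v_4,v_5] = [v_4,v_5] − [v_3,v_5] + [v_3,v_4],
  ∂[v_0,v_2,v_5] = [v_2,v_5] − [v_0,v_5] + [v_0,v_2].
This gives a 15×10 integer matrix of rank 10; reducing to Smith normal form yields diagonal entries (1,1,1,1,1,1,1,1,1,2).

Reading off H_k = ker ∂_k / im ∂_{k+1}:

  H_0: rank C_0 − rank ∂_1 = 6 − 5 = 1, and the invariant factors of ∂_1 are all 1, so H_0 = Z.
  H_1: rank ker ∂_1 − rank ∂_2 = (15 − 5) − 10 = 0, and ∂_2 has invariant factor 2 > 1, so H_1 = Z/2Z.
  H_2: rank ker ∂_2 − rank ∂_3 = (10 − 10) − 0 = 0, and there is no ∂_3, so H_2 = 0.

(K is a triangulation of the real projective plane RP^2.)

H_0 ≅ Z,  H_1 ≅ Z/2Z,  H_2 = 0.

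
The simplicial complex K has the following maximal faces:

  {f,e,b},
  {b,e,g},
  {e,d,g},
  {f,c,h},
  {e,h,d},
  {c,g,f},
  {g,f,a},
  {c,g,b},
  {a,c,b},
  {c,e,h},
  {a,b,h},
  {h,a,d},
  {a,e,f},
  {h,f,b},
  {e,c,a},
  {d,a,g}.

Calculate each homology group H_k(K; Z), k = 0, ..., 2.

Order the vertices as a < b < c < d < e < f < g < h. Listing each simplex with vertices in this order, K has dimension 2 with simplices:

  0-simplices (8): a, b, c, d, e, f, g, h
  1-simplices (24): ab, ac, ad, ae, af, ag, ah, bc, be, bf, bg, bh, ce, cf, cg, ch, de, dg, dh, ef, eg, eh, fg, fh
  2-simplices (16): abc, abh, ace, adg, adh, aef, afg, bcg, bef, beg, bfh, ceh, cfg, cfh, deg, deh

giving chain groups C_0 ≅ Z^8, C_1 ≅ Z^24, C_2 ≅ Z^16.

The boundary map ∂_1: C_1 → C_0 is given by ∂[p,q] = [q] − [p]. For instance
  ∂ah = h − a.
The resulting 8×24 matrix has rank 7, and its Smith normal form has invariant factors (1,1,1,1,1,1,1).

The boundary map ∂_2: C_2 → C_1 sends each 2-simplex [p,q,r] to [q,r] − [p,r] + [p,q]. For instance
  ∂bcg = cg − bg + bc,
  ∂ace = ce − ae + ac.
This gives a 24×16 integer matrix of rank 15; reducing to Smith normal form yields diagonal entries (1,1,1,1,1,1,1,1,1,1,1,1,1,1,1).

From H_k ≅ ker(∂_k) / im(∂_{k+1}) we obtain:

  H_0: rank C_0 − rank ∂_1 = 8 − 7 = 1, and the invariant factors of ∂_1 are all 1, so H_0 = Z.
  H_1: rank ker ∂_1 − rank ∂_2 = (24 − 7) − 15 = 2, and the invariant factors of ∂_2 are all 1, so H_1 = Z^2.
  H_2: rank ker ∂_2 − rank ∂_3 = (16 − 15) − 0 = 1, and there is no ∂_3, so H_2 = Z.

As a check, the Euler characteristic is 8 − 24 + 16 = 0, which agrees with 1 − 2 + 1 = 0.

H_0 = Z,  H_1 = Z^2,  H_2 = Z.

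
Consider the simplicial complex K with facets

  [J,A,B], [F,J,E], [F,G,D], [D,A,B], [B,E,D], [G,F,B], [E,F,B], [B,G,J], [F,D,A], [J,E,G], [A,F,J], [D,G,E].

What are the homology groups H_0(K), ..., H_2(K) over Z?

H_0 ≅ Z,  H_1 ≅ Z/2,  H_2 = 0.

We work with the vertex ordering A < B < D < E < F < G < J. The simplices of K, each written with vertices in increasing order, are:

  0-simplices (7): A, B, D, E, F, G, J
  1-simplices (18): AB, AD, AF, AJ, BD, BE, BF, BG, BJ, DE, DF, DG, EF, EG, EJ, FG, FJ, GJ
  2-simplices (12): ABD, ABJ, ADF, AFJ, BDE, BEF, BFG, BGJ, DEG, DFG, EFJ, EGJ

so the chain groups are C_0 ≅ Z^7, C_1 ≅ Z^18, C_2 ≅ Z^12.

∂_1: C_1 → C_0 sends each edge [p,q] (with p < q) to q − p. For instance
  ∂BD = D − B.
The 7×18 boundary matrix has rank 6 and Smith normal form diag(1,1,1,1,1,1).

Boundary ∂_2: C_2 → C_1 sends each 2-simplex [p,q,r] to [q,r] − [p,r] + [p,q]. For instance
  ∂BGJ = GJ − BJ + BG,
  ∂ABJ = BJ − AJ + AB.
This gives a 18×12 integer matrix of rank 12; reducing to Smith normal form yields diagonal entries (1,1,1,1,1,1,1,1,1,1,1,2).

Computing H_k = (kernel of ∂_k) / (image of ∂_{k+1}):

  H_0: rank C_0 − rank ∂_1 = 7 − 6 = 1, and the invariant factors of ∂_1 are all 1, so H_0 = Z.
  H_1: rank ker ∂_1 − rank ∂_2 = (18 − 6) − 12 = 0, and ∂_2 has invariant factor 2 > 1, so H_1 = Z/2.
  H_2: rank ker ∂_2 − rank ∂_3 = (12 − 12) − 0 = 0, and there is no ∂_3, so H_2 = 0.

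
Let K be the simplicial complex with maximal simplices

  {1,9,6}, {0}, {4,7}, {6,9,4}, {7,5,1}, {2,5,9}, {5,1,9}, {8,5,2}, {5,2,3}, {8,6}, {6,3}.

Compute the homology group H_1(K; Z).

Fix the vertex order 0 < 1 < 2 < 3 < 4 < 5 < 6 < 7 < 8 < 9 and write every simplex with vertices in increasing order. Then dim K = 2 and the simplices of K are:

  0-simplices (10): [0], [1], [2], [3], [4], [5], [6], [7], [8], [9]
  1-simplices (18): [1,5], [1,6], [1,7], [1,9], [2,3], [2,5], [2,8], [2,9], [3,5], [3,6], [4,6], [4,7], [4,9], [5,7], [5,8], [5,9], [6,8], [6,9]
  2-simplices (7): [1,5,7], [1,5,9], [1,6,9], [2,3,5], [2,5,8], [2,5,9], [4,6,9]

Hence C_0 ≅ Z^10, C_1 ≅ Z^18, C_2 ≅ Z^7.

∂_1: C_1 → C_0 sends each edge [p,q] (with p < q) to q − p. For instance
  ∂[3,5] = [5] − [3].
As a 10×18 matrix over Z this has rank 8, with invariant factors (1,1,1,1,1,1,1,1).

Boundary ∂_2: C_2 → C_1 maps a triangle to the signed sum of its edges. For instance
  ∂[1,5,7] = [5,7] − [1,7] + [1,5],
  ∂[2,3,5] = [3,5] − [2,5] + [2,3].
As a 18×7 matrix over Z this has rank 7, with invariant factors (1,1,1,1,1,1,1).

From H_k ≅ ker(∂_k) / im(∂_{k+1}) we obtain:

  H_1: rank ker ∂_1 − rank ∂_2 = (18 − 8) − 7 = 3, and the invariant factors of ∂_2 are all 1, so H_1 ≅ Z^3.

H_1 ≅ Z^3.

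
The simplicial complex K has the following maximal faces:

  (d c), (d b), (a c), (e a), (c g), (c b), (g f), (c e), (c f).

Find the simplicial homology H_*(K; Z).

Order the vertices as a < b < c < d < e < f < g. Listing each simplex with vertices in this order, K has dimension 1 with simplices:

  0-simplices (7): a, b, c, d, e, f, g
  1-simplices (9): ac, ae, bc, bd, cd, ce, cf, cg, fg

Hence C_0 ≅ Z^7, C_1 ≅ Z^9.

The boundary map ∂_1: C_1 → C_0 maps an edge to its endpoints' difference, ∂[p,q] = q − p. For instance
  ∂cg = g − c.
The resulting 7×9 matrix has rank 6, and its Smith normal form has invariant factors (1,1,1,1,1,1).

Reading off H_k = ker ∂_k / im ∂_{k+1}:

  H_0: rank C_0 − rank ∂_1 = 7 − 6 = 1, and the invariant factors of ∂_1 are all 1, so H_0 ≅ Z.
  H_1: rank ker ∂_1 − rank ∂_2 = (9 − 6) − 0 = 3, and there is no ∂_2, so H_1 ≅ Z^3.

H_0 ≅ Z,  H_1 ≅ Z^3.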